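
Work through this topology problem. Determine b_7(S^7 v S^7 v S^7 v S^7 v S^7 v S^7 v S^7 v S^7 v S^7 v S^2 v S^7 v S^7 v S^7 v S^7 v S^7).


For a wedge of spheres, H_k (k>0) is free on one generator per sphere of dimension k.
Spheres of dimension 7: count = 14.
b_7 = 14

14


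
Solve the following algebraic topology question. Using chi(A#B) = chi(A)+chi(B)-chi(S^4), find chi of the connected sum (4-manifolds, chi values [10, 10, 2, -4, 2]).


For n-manifolds: chi(A#B) = chi(A) + chi(B) - chi(S^4).
chi(S^4) = 1 + (-1)^4 = 2.
chi(#) = (sum chi_i) - (5-1)*chi(S^4) = 20 - 4*2 = 12

12


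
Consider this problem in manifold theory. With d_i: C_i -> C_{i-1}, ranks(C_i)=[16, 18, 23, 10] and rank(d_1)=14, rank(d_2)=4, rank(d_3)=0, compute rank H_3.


rank H_k = rank(ker d_k) - rank(im d_{k+1}).
rank(ker d_3) = rank(C_3) - rank(d_3) = 10 - 0 = 10.
rank(im d_{3+1}) = 0.
rank H_3 = 10 - 0 = 10

10


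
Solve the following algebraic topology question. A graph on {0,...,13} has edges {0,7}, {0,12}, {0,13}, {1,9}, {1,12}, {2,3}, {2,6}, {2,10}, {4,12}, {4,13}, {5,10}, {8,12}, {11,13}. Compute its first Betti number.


b_1 = E - V + (number of components).
E = 13, V = 14, components = 2.
b_1 = 13 - 14 + 2 = 1

1


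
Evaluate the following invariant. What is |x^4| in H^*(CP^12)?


|x| = 2 in H^*(CP^n).
|x^4| = 4 * |x| = 4 * 2 = 8

8


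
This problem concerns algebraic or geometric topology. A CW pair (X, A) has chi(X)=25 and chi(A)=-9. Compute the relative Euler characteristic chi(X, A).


Relative Euler characteristic: chi(X, A) = chi(X) - chi(A).
= 25 - (-9) = 34

34


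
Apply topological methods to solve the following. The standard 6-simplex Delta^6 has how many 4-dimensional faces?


Delta^6 has 6+1 vertices. A 4-face is a choice of 4+1 vertices.
f_4 = C(6+1, 4+1) = C(7,5) = 21

21


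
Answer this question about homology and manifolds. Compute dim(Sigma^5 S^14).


Each suspension raises dimension by 1: Sigma S^n = S^{n+1}.
Sigma^5 S^14 = S^{14+5} = S^19

19


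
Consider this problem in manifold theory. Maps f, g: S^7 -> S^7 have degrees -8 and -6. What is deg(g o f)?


Degree is multiplicative under composition: deg(g o f) = deg(g) * deg(f).
= -6 * -8 = 48

48


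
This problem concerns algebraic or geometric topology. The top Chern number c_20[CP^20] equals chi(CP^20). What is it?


For any closed oriented manifold, <e(TM),[M]> = chi(M).
chi(CP^20) = 20+1 = 21

21


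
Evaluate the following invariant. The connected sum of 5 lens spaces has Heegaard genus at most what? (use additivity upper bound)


Heegaard genus satisfies g(A#B) <= g(A) + g(B).
Each lens space has g = 1.
Upper bound: 5 * 1 = 5

5


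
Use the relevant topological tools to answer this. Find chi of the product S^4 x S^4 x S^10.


chi is multiplicative: chi(X x Y) = chi(X) chi(Y).
Each even-dim sphere has chi = 2. There are 3 factors.
chi = 2^3 = 8

8


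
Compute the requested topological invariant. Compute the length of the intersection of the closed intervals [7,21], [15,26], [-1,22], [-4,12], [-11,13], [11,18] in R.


Intersection = [max(a_i), min(b_i)] = [15, 12].
Since 15 > 12, the intersection is empty.
Length = 0

0


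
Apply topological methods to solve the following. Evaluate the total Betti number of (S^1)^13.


b_k(T^13) = C(13,k), so the sum over k is sum_k C(13,k) = 2^13.
Total = 2^13 = 8192

8192


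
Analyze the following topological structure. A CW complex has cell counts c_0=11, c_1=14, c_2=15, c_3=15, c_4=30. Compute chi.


chi = sum_k (-1)^k c_k.
= (-1)^0*11 + (-1)^1*14 + (-1)^2*15 + (-1)^3*15 + (-1)^4*30
= (11) + (-14) + (15) + (-15) + (30)
= 27

27


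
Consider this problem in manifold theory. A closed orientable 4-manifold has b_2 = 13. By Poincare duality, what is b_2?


Poincare duality for closed orientable n-manifolds: b_k = b_{n-k}.
Here n = 4, so b_2 = b_2 = 13

13


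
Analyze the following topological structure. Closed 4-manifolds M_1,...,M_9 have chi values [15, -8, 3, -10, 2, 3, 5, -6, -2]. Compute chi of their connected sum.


For n-manifolds: chi(A#B) = chi(A) + chi(B) - chi(S^4).
chi(S^4) = 1 + (-1)^4 = 2.
chi(#) = (sum chi_i) - (9-1)*chi(S^4) = 2 - 8*2 = -14

-14


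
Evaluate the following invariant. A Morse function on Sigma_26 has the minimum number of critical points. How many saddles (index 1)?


A perfect Morse function has m_k = b_k.
For Sigma_26: b_0=1, b_1=2g=52, b_2=1.
Saddles m_1 = 2g = 52

52


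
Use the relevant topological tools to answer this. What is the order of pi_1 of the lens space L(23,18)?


pi_1(L(p,q)) = Z/pZ for any q coprime to p.
|pi_1(L(23,18))| = 23

23


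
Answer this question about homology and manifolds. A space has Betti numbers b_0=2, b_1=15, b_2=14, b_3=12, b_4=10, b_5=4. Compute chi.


chi = sum_k (-1)^k b_k.
= (2) + (-15) + (14) + (-12) + (10) + (-4)
= -5

-5


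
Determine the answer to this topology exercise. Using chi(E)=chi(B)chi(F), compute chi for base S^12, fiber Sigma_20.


chi(S^12) = 2 (n even), chi(Sigma_20) = 2 - 2*20 = -38.
chi(E) = 2 * (-38) = -76

-76


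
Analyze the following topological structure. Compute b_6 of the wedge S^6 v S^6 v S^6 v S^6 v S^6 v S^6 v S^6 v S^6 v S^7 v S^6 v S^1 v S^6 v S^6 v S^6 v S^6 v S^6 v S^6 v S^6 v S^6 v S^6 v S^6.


For a wedge of spheres, H_k (k>0) is free on one generator per sphere of dimension k.
Spheres of dimension 6: count = 19.
b_6 = 19

19


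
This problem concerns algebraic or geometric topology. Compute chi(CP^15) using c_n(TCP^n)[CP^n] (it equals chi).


For any closed oriented manifold, <e(TM),[M]> = chi(M).
chi(CP^15) = 15+1 = 16

16


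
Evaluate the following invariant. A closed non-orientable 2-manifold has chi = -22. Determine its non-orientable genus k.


chi = 2 - k for closed non-orientable surfaces with k crosscaps.
-22 = 2 - k
k = 2 - (-22) = 24

24


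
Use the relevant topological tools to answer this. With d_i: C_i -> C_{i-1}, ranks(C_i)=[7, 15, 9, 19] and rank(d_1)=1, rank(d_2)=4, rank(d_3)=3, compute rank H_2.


rank H_k = rank(ker d_k) - rank(im d_{k+1}).
rank(ker d_2) = rank(C_2) - rank(d_2) = 9 - 4 = 5.
rank(im d_{2+1}) = 3.
rank H_2 = 5 - 3 = 2

2


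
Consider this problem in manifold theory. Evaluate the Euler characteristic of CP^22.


CP^22 has one cell in each even dimension 0, 2, ..., 2*22 (22+1 cells total).
All cells are even-dimensional, so chi = number of cells.
chi = 22 + 1 = 23

23


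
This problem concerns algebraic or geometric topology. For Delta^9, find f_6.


Delta^9 has 9+1 vertices. A 6-face is a choice of 6+1 vertices.
f_6 = C(9+1, 6+1) = C(10,7) = 120

120


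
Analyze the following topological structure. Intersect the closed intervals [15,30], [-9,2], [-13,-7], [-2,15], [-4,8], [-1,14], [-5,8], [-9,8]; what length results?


Intersection = [max(a_i), min(b_i)] = [15, -7].
Since 15 > -7, the intersection is empty.
Length = 0

0


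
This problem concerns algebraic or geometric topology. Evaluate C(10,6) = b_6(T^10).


By the Kunneth formula, b_k(T^n) = C(n,k).
b_6(T^10) = C(10,6).
C(10,6) = 10!/(6!*4!) = 210

210


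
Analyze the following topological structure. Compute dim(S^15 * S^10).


Join of spheres: S^m * S^n = S^{m+n+1}.
dim = 15 + 10 + 1 = 26

26


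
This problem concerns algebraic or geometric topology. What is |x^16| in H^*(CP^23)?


|x| = 2 in H^*(CP^n).
|x^16| = 16 * |x| = 16 * 2 = 32

32


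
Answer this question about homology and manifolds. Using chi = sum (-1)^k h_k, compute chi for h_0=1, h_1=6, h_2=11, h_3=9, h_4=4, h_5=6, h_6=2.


Handles of index k contribute (-1)^k to chi (same as CW cells).
chi = (1) + (-6) + (11) + (-9) + (4) + (-6) + (2) = -3

-3


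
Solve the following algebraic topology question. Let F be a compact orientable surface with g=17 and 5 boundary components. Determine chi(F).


For a compact orientable surface with genus g and b boundary components: chi = 2 - 2g - b.
chi = 2 - 2*17 - 5 = 2 - 34 - 5 = -37

-37


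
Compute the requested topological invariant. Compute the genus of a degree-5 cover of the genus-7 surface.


For an n-sheeted cover: chi(E) = n * chi(B).
chi(Sigma_7) = 2 - 2*7 = -12.
chi(E) = 5 * (-12) = -60.
genus(E) = (2 - chi(E))/2 = (2 - (-60))/2 = 62/2 = 31

31


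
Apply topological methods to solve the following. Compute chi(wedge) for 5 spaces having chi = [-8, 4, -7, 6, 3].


chi(A v B) = chi(A) + chi(B) - 1 (one point identified).
For 5 spaces: chi = (sum chi_i) - (5 - 1).
sum = -2; chi = -2 - 4 = -6

-6


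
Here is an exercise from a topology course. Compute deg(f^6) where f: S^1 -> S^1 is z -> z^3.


deg(f) = 3. Degree is multiplicative: deg(f^6) = (deg f)^6.
deg(f^6) = (3)^6 = 729

729


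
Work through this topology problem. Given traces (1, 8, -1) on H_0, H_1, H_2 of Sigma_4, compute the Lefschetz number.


L(f) = tr(f_0*) - tr(f_1*) + tr(f_2*).
= 1 - (8) + (-1)
= -8

-8


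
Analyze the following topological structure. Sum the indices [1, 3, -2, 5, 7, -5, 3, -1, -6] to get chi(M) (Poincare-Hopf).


Poincare-Hopf: chi(M) = sum of indices of zeros.
chi = (1) + (3) + (-2) + (5) + (7) + (-5) + (3) + (-1) + (-6) = 5

5


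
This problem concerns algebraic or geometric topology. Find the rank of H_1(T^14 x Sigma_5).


pi_1(A x B) = pi_1(A) x pi_1(B); rank of abelianization = b_1.
b_1(T^14) = 14, b_1(Sigma_5) = 2*5 = 10.
b_1(product) = 14 + 10 = 24

24


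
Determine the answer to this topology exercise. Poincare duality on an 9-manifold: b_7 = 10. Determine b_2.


Poincare duality for closed orientable n-manifolds: b_k = b_{n-k}.
Here n = 9, so b_2 = b_7 = 10

10


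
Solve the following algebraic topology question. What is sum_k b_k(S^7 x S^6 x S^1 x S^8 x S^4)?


Total Betti number is multiplicative under products.
Each S^d (d>=1) has total Betti number 2.
There are 5 sphere factors.
Total = 2^5 = 32

32


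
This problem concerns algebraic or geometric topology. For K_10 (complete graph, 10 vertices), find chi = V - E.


K_10: V = 10, E = C(10,2) = 45.
chi = V - E = 10 - 45 = -35

-35


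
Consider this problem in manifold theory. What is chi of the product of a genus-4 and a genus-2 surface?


chi(Sigma_4) = 2 - 2*4 = -6
chi(Sigma_2) = 2 - 2*2 = -2
chi(product) = (-6) * (-2) = 12

12


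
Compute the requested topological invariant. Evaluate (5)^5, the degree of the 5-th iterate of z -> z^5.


deg(f) = 5. Degree is multiplicative: deg(f^5) = (deg f)^5.
deg(f^5) = (5)^5 = 3125

3125


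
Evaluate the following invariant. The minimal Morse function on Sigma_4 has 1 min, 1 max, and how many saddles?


A perfect Morse function has m_k = b_k.
For Sigma_4: b_0=1, b_1=2g=8, b_2=1.
Saddles m_1 = 2g = 8

8


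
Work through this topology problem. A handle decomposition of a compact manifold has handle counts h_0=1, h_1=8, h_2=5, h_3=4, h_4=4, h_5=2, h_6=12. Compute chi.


Handles of index k contribute (-1)^k to chi (same as CW cells).
chi = (1) + (-8) + (5) + (-4) + (4) + (-2) + (12) = 8

8


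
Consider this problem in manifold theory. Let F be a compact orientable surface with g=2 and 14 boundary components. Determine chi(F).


For a compact orientable surface with genus g and b boundary components: chi = 2 - 2g - b.
chi = 2 - 2*2 - 14 = 2 - 4 - 14 = -16

-16


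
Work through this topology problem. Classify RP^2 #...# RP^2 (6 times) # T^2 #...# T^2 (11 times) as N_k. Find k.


Since a >= 1, the sum is non-orientable; each T^2 can be replaced by RP^2 # RP^2 (since T^2#RP^2 = 3RP^2).
Total crosscaps k = 6 + 2*11 = 28.
Check via chi: chi = 6*1 + 11*0 - (6+11-1)*2 = -26 = 2 - k = -26. Consistent.

28


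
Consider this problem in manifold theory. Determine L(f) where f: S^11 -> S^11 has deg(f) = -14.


On S^11: L(f) = tr(f_0*) + (-1)^11 tr(f_11*) = 1 + (-1)^11 * deg(f).
L(f) = 1 + (-1)^11 * -14 = 1 + 14 = 15

15


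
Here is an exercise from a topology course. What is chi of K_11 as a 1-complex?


K_11: V = 11, E = C(11,2) = 55.
chi = V - E = 11 - 55 = -44

-44


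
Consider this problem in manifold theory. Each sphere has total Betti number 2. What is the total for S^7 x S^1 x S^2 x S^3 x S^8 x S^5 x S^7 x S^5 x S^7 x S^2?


Total Betti number is multiplicative under products.
Each S^d (d>=1) has total Betti number 2.
There are 10 sphere factors.
Total = 2^10 = 1024

1024


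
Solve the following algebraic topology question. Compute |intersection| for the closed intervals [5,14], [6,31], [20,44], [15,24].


Intersection = [max(a_i), min(b_i)] = [20, 14].
Since 20 > 14, the intersection is empty.
Length = 0

0


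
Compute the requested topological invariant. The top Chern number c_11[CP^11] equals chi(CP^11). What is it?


For any closed oriented manifold, <e(TM),[M]> = chi(M).
chi(CP^11) = 11+1 = 12

12


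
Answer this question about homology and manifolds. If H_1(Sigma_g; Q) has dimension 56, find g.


For a closed orientable surface: b_1 = 2g.
56 = 2g
g = 56 / 2 = 28

28


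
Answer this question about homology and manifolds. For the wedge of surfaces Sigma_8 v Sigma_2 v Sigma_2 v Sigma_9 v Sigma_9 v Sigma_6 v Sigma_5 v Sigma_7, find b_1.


For a wedge X v Y: reduced H_k(X v Y) = H_k(X) + H_k(Y).
Each Sigma_g contributes b_1 = 2g.
b_1 = 16 + 4 + 4 + 18 + 18 + 12 + 10 + 14 = 96

96


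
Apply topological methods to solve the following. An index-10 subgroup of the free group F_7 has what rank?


Nielsen-Schreier: an index-n subgroup of F_r is free of rank 1 + n(r-1).
Equivalently: chi(cover) = n*chi(base); chi(vee_r S^1) = 1 - 7 = -6.
chi(E) = 10*(-6) = -60; rank = 1 - chi(E) = 1 - (-60) = 61.
rank = 1 + 10*(7-1) = 1 + 60 = 61

61


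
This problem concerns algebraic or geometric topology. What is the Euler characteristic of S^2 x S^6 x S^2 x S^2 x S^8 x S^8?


chi is multiplicative: chi(X x Y) = chi(X) chi(Y).
Each even-dim sphere has chi = 2. There are 6 factors.
chi = 2^6 = 64

64


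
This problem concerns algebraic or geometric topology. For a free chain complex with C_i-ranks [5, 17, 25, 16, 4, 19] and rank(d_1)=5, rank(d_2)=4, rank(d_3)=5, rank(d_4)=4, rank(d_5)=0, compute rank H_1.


rank H_k = rank(ker d_k) - rank(im d_{k+1}).
rank(ker d_1) = rank(C_1) - rank(d_1) = 17 - 5 = 12.
rank(im d_{1+1}) = 4.
rank H_1 = 12 - 4 = 8

8


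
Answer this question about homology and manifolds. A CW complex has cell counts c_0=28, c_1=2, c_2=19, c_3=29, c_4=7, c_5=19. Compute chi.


chi = sum_k (-1)^k c_k.
= (-1)^0*28 + (-1)^1*2 + (-1)^2*19 + (-1)^3*29 + (-1)^4*7 + (-1)^5*19
= (28) + (-2) + (19) + (-29) + (7) + (-19)
= 4

4


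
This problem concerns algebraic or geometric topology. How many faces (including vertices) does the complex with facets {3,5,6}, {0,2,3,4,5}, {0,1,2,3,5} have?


Each maximal simplex on m vertices has 2^m - 1 nonempty faces.
Take the union (dedupe shared faces).
Total distinct faces = 51

51


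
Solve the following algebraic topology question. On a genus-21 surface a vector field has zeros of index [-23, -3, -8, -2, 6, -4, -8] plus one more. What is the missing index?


Poincare-Hopf: sum of indices = chi(M).
chi(Sigma_21) = 2 - 2*21 = -40.
Sum of known indices = -42.
x = chi - (sum known) = -40 - (-42) = 2

2


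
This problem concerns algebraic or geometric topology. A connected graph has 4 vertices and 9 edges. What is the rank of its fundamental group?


For a connected graph: rank(pi_1) = b_1 = E - V + 1 = 1 - chi.
chi = V - E = 4 - 9 = -5.
rank = 1 - (-5) = 9 - 4 + 1 = 6

6


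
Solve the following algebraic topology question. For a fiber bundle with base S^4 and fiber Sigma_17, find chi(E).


chi(S^4) = 2 (n even), chi(Sigma_17) = 2 - 2*17 = -32.
chi(E) = 2 * (-32) = -64

-64


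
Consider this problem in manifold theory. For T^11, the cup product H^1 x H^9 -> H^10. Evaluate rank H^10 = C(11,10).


Cup product: H^p x H^q -> H^{p+q}; here p+q = 1+9 = 10.
rank H^k(T^n) = C(n,k).
C(11,10) = 11

11


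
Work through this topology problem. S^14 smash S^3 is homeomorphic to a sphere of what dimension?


S^m ^ S^n = S^{m+n}.
k = 14 + 3 = 17

17


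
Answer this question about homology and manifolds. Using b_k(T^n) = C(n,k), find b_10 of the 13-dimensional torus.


By the Kunneth formula, b_k(T^n) = C(n,k).
b_10(T^13) = C(13,10).
C(13,10) = 13!/(10!*3!) = 286

286


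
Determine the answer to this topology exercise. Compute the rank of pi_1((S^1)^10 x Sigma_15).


pi_1(A x B) = pi_1(A) x pi_1(B); rank of abelianization = b_1.
b_1(T^10) = 10, b_1(Sigma_15) = 2*15 = 30.
b_1(product) = 10 + 30 = 40

40


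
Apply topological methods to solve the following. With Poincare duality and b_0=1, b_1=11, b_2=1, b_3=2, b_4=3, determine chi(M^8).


By Poincare duality b_k = b_{8-k}, so full Betti numbers: b_0=1, b_1=11, b_2=1, b_3=2, b_4=3, b_5=2, b_6=1, b_7=11, b_8=1.
chi = sum (-1)^k b_k = -19

-19


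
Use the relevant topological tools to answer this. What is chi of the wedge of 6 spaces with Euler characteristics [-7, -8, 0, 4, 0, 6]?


chi(A v B) = chi(A) + chi(B) - 1 (one point identified).
For 6 spaces: chi = (sum chi_i) - (6 - 1).
sum = -5; chi = -5 - 5 = -10

-10


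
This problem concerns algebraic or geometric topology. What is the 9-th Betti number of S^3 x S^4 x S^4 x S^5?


Each S^d has Poincare polynomial 1 + t^d.
The product S^3 x S^4 x S^4 x S^5 has Poincare polynomial prod(1+t^d_i).
Expanding: b_0=1, b_3=1, b_4=2, b_5=1, b_7=2, b_8=2, b_9=2, b_11=1, b_12=2, b_13=1, b_16=1.
b_9 = 2

2


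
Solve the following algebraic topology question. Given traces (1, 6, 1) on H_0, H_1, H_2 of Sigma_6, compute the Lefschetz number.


L(f) = tr(f_0*) - tr(f_1*) + tr(f_2*).
= 1 - (6) + (1)
= -4

-4


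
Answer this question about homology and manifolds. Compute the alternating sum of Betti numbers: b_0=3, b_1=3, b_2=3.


chi = sum_k (-1)^k b_k.
= (3) + (-3) + (3)
= 3

3


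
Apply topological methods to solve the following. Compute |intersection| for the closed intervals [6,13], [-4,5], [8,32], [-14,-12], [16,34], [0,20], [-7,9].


Intersection = [max(a_i), min(b_i)] = [16, -12].
Since 16 > -12, the intersection is empty.
Length = 0

0


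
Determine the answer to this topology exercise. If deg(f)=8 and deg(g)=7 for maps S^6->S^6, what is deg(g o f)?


Degree is multiplicative under composition: deg(g o f) = deg(g) * deg(f).
= 7 * 8 = 56

56


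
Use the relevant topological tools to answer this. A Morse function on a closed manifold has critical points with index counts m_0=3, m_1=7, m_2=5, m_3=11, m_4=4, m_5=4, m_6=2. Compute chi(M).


Morse theory: chi(M) = sum_k (-1)^k m_k where m_k = #(index-k critical points).
= (3) + (-7) + (5) + (-11) + (4) + (-4) + (2) = -8

-8


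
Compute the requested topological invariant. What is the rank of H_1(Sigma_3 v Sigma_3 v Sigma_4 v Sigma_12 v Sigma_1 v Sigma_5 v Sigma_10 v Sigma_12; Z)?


For a wedge X v Y: reduced H_k(X v Y) = H_k(X) + H_k(Y).
Each Sigma_g contributes b_1 = 2g.
b_1 = 6 + 6 + 8 + 24 + 2 + 10 + 20 + 24 = 100

100


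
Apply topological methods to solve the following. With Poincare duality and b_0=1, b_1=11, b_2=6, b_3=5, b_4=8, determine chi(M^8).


By Poincare duality b_k = b_{8-k}, so full Betti numbers: b_0=1, b_1=11, b_2=6, b_3=5, b_4=8, b_5=5, b_6=6, b_7=11, b_8=1.
chi = sum (-1)^k b_k = -10

-10


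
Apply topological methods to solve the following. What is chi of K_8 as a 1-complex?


K_8: V = 8, E = C(8,2) = 28.
chi = V - E = 8 - 28 = -20

-20


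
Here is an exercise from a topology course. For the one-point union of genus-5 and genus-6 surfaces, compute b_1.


For a wedge: H_1(A v B) = H_1(A) + H_1(B).
b_1(Sigma_5) = 10, b_1(Sigma_6) = 12.
b_1 = 10 + 12 = 22

22


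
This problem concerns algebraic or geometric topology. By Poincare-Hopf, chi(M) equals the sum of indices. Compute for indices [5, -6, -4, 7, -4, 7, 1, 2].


Poincare-Hopf: chi(M) = sum of indices of zeros.
chi = (5) + (-6) + (-4) + (7) + (-4) + (7) + (1) + (2) = 8

8


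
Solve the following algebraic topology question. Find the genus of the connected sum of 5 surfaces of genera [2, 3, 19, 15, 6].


Genus is additive under connected sum of orientable surfaces.
g = 2 + 3 + 19 + 15 + 6 = 45

45


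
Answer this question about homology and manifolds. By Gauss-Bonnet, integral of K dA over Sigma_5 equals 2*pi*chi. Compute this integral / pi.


Gauss-Bonnet: integral K dA = 2*pi*chi(M).
chi(Sigma_5) = 2 - 2*5 = -8.
(integral K dA)/pi = 2*chi = 2*(-8) = -16

-16


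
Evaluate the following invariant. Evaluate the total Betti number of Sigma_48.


For Sigma_48: b_0 = 1, b_1 = 2g = 96, b_2 = 1.
Total = 1 + 96 + 1 = 98

98


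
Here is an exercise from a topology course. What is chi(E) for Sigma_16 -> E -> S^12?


chi(S^12) = 2 (n even), chi(Sigma_16) = 2 - 2*16 = -30.
chi(E) = 2 * (-30) = -60

-60


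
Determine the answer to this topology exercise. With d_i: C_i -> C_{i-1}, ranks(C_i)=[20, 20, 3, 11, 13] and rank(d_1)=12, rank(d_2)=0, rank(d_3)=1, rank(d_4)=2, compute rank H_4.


rank H_k = rank(ker d_k) - rank(im d_{k+1}).
rank(ker d_4) = rank(C_4) - rank(d_4) = 13 - 2 = 11.
rank(im d_{4+1}) = 0.
rank H_4 = 11 - 0 = 11

11


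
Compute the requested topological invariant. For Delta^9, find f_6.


Delta^9 has 9+1 vertices. A 6-face is a choice of 6+1 vertices.
f_6 = C(9+1, 6+1) = C(10,7) = 120

120


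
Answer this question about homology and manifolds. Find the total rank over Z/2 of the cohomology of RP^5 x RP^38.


dim H^*(RP^n; Z/2) = n+1 (one Z/2 in each degree 0..n).
Total Betti number is multiplicative.
Total = (5+1) * (38+1) = 6 * 39 = 234

234


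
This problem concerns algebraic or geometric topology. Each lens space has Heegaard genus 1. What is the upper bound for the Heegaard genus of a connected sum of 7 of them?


Heegaard genus satisfies g(A#B) <= g(A) + g(B).
Each lens space has g = 1.
Upper bound: 7 * 1 = 7

7


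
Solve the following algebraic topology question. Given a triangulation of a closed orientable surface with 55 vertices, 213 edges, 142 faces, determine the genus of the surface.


chi = V - E + F = 55 - 213 + 142 = -16
For orientable closed surface: chi = 2 - 2g, so g = (2 - chi)/2.
g = (2 - (-16)) / 2 = 18 / 2 = 9

9


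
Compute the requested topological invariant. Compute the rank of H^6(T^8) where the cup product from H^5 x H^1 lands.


Cup product: H^p x H^q -> H^{p+q}; here p+q = 5+1 = 6.
rank H^k(T^n) = C(n,k).
C(8,6) = 28

28


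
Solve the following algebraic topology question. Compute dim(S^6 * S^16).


Join of spheres: S^m * S^n = S^{m+n+1}.
dim = 6 + 16 + 1 = 23

23


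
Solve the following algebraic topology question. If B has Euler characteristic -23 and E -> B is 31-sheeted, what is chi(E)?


For a finite covering: chi(E) = (number of sheets) * chi(B).
chi(E) = 31 * (-23) = -713

-713


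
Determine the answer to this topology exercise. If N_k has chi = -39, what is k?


chi = 2 - k for closed non-orientable surfaces with k crosscaps.
-39 = 2 - k
k = 2 - (-39) = 41

41


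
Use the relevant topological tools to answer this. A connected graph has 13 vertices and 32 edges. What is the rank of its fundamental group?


For a connected graph: rank(pi_1) = b_1 = E - V + 1 = 1 - chi.
chi = V - E = 13 - 32 = -19.
rank = 1 - (-19) = 32 - 13 + 1 = 20

20


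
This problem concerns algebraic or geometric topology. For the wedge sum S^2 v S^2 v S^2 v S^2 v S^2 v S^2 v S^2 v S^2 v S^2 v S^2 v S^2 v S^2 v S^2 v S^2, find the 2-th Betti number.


For a wedge of spheres, H_k (k>0) is free on one generator per sphere of dimension k.
Spheres of dimension 2: count = 14.
b_2 = 14

14


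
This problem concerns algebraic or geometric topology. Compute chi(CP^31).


CP^31 has one cell in each even dimension 0, 2, ..., 2*31 (31+1 cells total).
All cells are even-dimensional, so chi = number of cells.
chi = 31 + 1 = 32

32


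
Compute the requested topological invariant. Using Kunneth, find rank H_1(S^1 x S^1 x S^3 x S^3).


Each S^d has Poincare polynomial 1 + t^d.
The product S^1 x S^1 x S^3 x S^3 has Poincare polynomial prod(1+t^d_i).
Expanding: b_0=1, b_1=2, b_2=1, b_3=2, b_4=4, b_5=2, b_6=1, b_7=2, b_8=1.
b_1 = 2

2


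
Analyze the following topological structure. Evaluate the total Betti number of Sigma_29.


For Sigma_29: b_0 = 1, b_1 = 2g = 58, b_2 = 1.
Total = 1 + 58 + 1 = 60

60


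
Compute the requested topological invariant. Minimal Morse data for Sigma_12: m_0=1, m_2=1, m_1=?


A perfect Morse function has m_k = b_k.
For Sigma_12: b_0=1, b_1=2g=24, b_2=1.
Saddles m_1 = 2g = 24

24


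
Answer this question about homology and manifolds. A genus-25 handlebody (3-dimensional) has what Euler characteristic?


A genus-g handlebody deformation retracts to a wedge of g circles.
chi(vee_g S^1) = 1 - g.
chi(H_25) = 1 - 25 = -24

-24


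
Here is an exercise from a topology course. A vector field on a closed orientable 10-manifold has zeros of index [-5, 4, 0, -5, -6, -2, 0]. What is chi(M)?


Poincare-Hopf: chi(M) = sum of indices of zeros.
chi = (-5) + (4) + (0) + (-5) + (-6) + (-2) + (0) = -14

-14


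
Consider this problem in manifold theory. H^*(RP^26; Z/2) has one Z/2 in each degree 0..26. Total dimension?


H^k(RP^26; Z/2) = Z/2 for each 0 <= k <= 26.
Total dimension = 26 + 1 = 27

27


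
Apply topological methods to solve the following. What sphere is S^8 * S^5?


Join of spheres: S^m * S^n = S^{m+n+1}.
dim = 8 + 5 + 1 = 14

14


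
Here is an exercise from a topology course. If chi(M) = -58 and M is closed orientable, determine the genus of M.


chi = 2 - 2g for closed orientable surfaces.
-58 = 2 - 2g
2g = 2 - (-58) = 60
g = 30

30


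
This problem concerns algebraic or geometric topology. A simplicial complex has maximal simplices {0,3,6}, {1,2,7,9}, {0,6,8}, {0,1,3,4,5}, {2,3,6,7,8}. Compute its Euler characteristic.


Enumerate all faces; f-vector: f_0=10, f_1=27, f_2=26, f_3=11, f_4=2.
chi = sum (-1)^k f_k = 0

0


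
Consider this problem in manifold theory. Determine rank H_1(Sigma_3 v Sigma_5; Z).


For a wedge: H_1(A v B) = H_1(A) + H_1(B).
b_1(Sigma_3) = 6, b_1(Sigma_5) = 10.
b_1 = 6 + 10 = 16

16


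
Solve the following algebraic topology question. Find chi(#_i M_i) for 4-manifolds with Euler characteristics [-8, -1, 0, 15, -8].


For n-manifolds: chi(A#B) = chi(A) + chi(B) - chi(S^4).
chi(S^4) = 1 + (-1)^4 = 2.
chi(#) = (sum chi_i) - (5-1)*chi(S^4) = -2 - 4*2 = -10

-10


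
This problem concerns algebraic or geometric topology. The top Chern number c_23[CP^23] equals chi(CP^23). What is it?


For any closed oriented manifold, <e(TM),[M]> = chi(M).
chi(CP^23) = 23+1 = 24

24


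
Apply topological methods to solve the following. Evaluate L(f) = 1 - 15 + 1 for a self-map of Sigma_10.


L(f) = tr(f_0*) - tr(f_1*) + tr(f_2*).
= 1 - (15) + (1)
= -13

-13


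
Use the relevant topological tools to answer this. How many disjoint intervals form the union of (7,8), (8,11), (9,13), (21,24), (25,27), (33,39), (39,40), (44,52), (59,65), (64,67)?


Sort and merge overlapping open intervals.
Merged: (7,8), (8,13), (21,24), (25,27), (33,39), (39,40), (44,52), (59,67).
Number of components = 8

8


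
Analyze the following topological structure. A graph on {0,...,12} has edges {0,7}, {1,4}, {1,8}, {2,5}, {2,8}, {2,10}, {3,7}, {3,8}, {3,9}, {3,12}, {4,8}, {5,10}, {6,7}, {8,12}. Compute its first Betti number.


b_1 = E - V + (number of components).
E = 14, V = 13, components = 2.
b_1 = 14 - 13 + 2 = 3

3


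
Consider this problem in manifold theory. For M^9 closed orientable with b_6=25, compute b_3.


Poincare duality for closed orientable n-manifolds: b_k = b_{n-k}.
Here n = 9, so b_3 = b_6 = 25

25


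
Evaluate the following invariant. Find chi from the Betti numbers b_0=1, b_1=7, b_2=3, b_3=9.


chi = sum_k (-1)^k b_k.
= (1) + (-7) + (3) + (-9)
= -12

-12


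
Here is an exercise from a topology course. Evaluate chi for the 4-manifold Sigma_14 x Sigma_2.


chi(Sigma_14) = 2 - 2*14 = -26
chi(Sigma_2) = 2 - 2*2 = -2
chi(product) = (-26) * (-2) = 52

52


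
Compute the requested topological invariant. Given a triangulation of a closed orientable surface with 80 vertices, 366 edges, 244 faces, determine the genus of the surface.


chi = V - E + F = 80 - 366 + 244 = -42
For orientable closed surface: chi = 2 - 2g, so g = (2 - chi)/2.
g = (2 - (-42)) / 2 = 44 / 2 = 22

22


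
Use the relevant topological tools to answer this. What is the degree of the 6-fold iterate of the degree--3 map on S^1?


deg(f) = -3. Degree is multiplicative: deg(f^6) = (deg f)^6.
deg(f^6) = (-3)^6 = 729

729


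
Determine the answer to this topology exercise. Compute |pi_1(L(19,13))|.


pi_1(L(p,q)) = Z/pZ for any q coprime to p.
|pi_1(L(19,13))| = 19

19


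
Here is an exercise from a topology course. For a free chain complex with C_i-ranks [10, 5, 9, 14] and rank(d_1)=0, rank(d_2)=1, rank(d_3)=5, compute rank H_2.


rank H_k = rank(ker d_k) - rank(im d_{k+1}).
rank(ker d_2) = rank(C_2) - rank(d_2) = 9 - 1 = 8.
rank(im d_{2+1}) = 5.
rank H_2 = 8 - 5 = 3

3


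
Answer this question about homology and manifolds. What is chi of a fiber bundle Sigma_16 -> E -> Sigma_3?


For a fiber bundle F -> E -> B (with CW structure): chi(E) = chi(B) * chi(F).
chi(Sigma_3) = -4, chi(Sigma_16) = -30.
chi(E) = (-4) * (-30) = 120

120


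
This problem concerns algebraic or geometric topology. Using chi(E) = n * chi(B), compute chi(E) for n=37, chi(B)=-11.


For a finite covering: chi(E) = (number of sheets) * chi(B).
chi(E) = 37 * (-11) = -407

-407


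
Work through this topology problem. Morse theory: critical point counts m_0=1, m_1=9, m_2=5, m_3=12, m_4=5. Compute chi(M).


Morse theory: chi(M) = sum_k (-1)^k m_k where m_k = #(index-k critical points).
= (1) + (-9) + (5) + (-12) + (5) = -10

-10


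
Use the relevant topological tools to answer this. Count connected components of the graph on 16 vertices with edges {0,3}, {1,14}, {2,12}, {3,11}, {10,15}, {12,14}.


Run DFS/union-find over 16 vertices.
V = 16, E = 6.
Number of components = 10

10


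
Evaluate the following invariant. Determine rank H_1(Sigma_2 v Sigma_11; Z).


For a wedge: H_1(A v B) = H_1(A) + H_1(B).
b_1(Sigma_2) = 4, b_1(Sigma_11) = 22.
b_1 = 4 + 22 = 26

26


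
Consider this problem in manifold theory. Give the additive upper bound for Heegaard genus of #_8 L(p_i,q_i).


Heegaard genus satisfies g(A#B) <= g(A) + g(B).
Each lens space has g = 1.
Upper bound: 8 * 1 = 8

8


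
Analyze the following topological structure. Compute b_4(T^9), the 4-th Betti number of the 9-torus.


By the Kunneth formula, b_k(T^n) = C(n,k).
b_4(T^9) = C(9,4).
C(9,4) = 9!/(4!*5!) = 126

126


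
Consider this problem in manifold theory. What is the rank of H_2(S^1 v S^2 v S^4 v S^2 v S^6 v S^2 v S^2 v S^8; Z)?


For a wedge of spheres, H_k (k>0) is free on one generator per sphere of dimension k.
Spheres of dimension 2: count = 4.
b_2 = 4

4


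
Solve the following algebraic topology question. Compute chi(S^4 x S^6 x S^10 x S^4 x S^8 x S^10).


chi is multiplicative: chi(X x Y) = chi(X) chi(Y).
Each even-dim sphere has chi = 2. There are 6 factors.
chi = 2^6 = 64

64


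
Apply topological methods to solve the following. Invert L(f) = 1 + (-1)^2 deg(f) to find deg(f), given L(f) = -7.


L(f) = 1 + (-1)^2 deg(f) on S^2.
-7 = 1 + (-1)^2 * deg(f)
(-1)^2 * deg(f) = -8
deg(f) = -8

-8


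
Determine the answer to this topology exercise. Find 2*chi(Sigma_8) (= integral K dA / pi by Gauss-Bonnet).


Gauss-Bonnet: integral K dA = 2*pi*chi(M).
chi(Sigma_8) = 2 - 2*8 = -14.
(integral K dA)/pi = 2*chi = 2*(-14) = -28

-28


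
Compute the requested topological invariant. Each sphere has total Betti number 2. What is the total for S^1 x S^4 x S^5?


Total Betti number is multiplicative under products.
Each S^d (d>=1) has total Betti number 2.
There are 3 sphere factors.
Total = 2^3 = 8

8


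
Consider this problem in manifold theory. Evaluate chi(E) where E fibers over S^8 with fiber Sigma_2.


chi(S^8) = 2 (n even), chi(Sigma_2) = 2 - 2*2 = -2.
chi(E) = 2 * (-2) = -4

-4


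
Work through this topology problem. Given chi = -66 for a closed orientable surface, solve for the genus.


chi = 2 - 2g for closed orientable surfaces.
-66 = 2 - 2g
2g = 2 - (-66) = 68
g = 34

34


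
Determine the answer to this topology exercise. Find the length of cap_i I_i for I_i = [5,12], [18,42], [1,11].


Intersection = [max(a_i), min(b_i)] = [18, 11].
Since 18 > 11, the intersection is empty.
Length = 0

0


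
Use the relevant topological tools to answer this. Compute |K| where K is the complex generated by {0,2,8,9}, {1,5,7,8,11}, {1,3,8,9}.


Each maximal simplex on m vertices has 2^m - 1 nonempty faces.
Take the union (dedupe shared faces).
Total distinct faces = 55

55


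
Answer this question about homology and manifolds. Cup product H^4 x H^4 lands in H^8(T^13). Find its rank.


Cup product: H^p x H^q -> H^{p+q}; here p+q = 4+4 = 8.
rank H^k(T^n) = C(n,k).
C(13,8) = 1287

1287


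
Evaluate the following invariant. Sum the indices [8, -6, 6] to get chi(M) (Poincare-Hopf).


Poincare-Hopf: chi(M) = sum of indices of zeros.
chi = (8) + (-6) + (6) = 8

8


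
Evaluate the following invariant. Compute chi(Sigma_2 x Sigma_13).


chi(Sigma_2) = 2 - 2*2 = -2
chi(Sigma_13) = 2 - 2*13 = -24
chi(product) = (-2) * (-24) = 48

48


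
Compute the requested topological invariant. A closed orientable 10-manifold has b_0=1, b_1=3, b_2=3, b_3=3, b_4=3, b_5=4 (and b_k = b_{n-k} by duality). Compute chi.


By Poincare duality b_k = b_{10-k}, so full Betti numbers: b_0=1, b_1=3, b_2=3, b_3=3, b_4=3, b_5=4, b_6=3, b_7=3, b_8=3, b_9=3, b_10=1.
chi = sum (-1)^k b_k = -2

-2


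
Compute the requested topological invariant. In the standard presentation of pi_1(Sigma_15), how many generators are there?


Standard presentation: pi_1(Sigma_g) = <a_1,b_1,...,a_g,b_g | [a_1,b_1]...[a_g,b_g] = 1>.
Number of generators = 2g = 2*15 = 30

30


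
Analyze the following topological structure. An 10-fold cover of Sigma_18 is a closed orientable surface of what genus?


For an n-sheeted cover: chi(E) = n * chi(B).
chi(Sigma_18) = 2 - 2*18 = -34.
chi(E) = 10 * (-34) = -340.
genus(E) = (2 - chi(E))/2 = (2 - (-340))/2 = 342/2 = 171

171


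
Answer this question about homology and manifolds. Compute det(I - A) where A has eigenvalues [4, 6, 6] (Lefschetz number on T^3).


For a torus self-map: L(f) = det(I - A) where A acts on H_1.
L(f) = (1-4) * (1-6) * (1-6) = -3 * -5 * -5 = -75

-75


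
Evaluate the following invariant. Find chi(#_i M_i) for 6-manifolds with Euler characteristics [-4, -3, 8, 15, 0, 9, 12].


For n-manifolds: chi(A#B) = chi(A) + chi(B) - chi(S^6).
chi(S^6) = 1 + (-1)^6 = 2.
chi(#) = (sum chi_i) - (7-1)*chi(S^6) = 37 - 6*2 = 25

25


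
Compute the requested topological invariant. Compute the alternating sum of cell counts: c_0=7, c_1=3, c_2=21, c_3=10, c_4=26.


chi = sum_k (-1)^k c_k.
= (-1)^0*7 + (-1)^1*3 + (-1)^2*21 + (-1)^3*10 + (-1)^4*26
= (7) + (-3) + (21) + (-10) + (26)
= 41

41


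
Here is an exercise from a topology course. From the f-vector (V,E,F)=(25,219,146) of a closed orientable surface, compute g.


chi = V - E + F = 25 - 219 + 146 = -48
For orientable closed surface: chi = 2 - 2g, so g = (2 - chi)/2.
g = (2 - (-48)) / 2 = 50 / 2 = 25

25


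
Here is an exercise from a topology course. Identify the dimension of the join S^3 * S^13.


Join of spheres: S^m * S^n = S^{m+n+1}.
dim = 3 + 13 + 1 = 17

17


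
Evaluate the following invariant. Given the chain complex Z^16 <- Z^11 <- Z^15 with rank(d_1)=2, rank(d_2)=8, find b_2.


rank H_k = rank(ker d_k) - rank(im d_{k+1}).
rank(ker d_2) = rank(C_2) - rank(d_2) = 15 - 8 = 7.
rank(im d_{2+1}) = 0.
rank H_2 = 7 - 0 = 7

7


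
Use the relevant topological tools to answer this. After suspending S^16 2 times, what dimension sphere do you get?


Each suspension raises dimension by 1: Sigma S^n = S^{n+1}.
Sigma^2 S^16 = S^{16+2} = S^18

18


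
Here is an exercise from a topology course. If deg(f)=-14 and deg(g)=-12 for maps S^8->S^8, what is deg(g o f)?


Degree is multiplicative under composition: deg(g o f) = deg(g) * deg(f).
= -12 * -14 = 168

168


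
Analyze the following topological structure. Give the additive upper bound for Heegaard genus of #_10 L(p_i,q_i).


Heegaard genus satisfies g(A#B) <= g(A) + g(B).
Each lens space has g = 1.
Upper bound: 10 * 1 = 10

10


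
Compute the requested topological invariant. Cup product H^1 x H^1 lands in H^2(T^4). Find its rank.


Cup product: H^p x H^q -> H^{p+q}; here p+q = 1+1 = 2.
rank H^k(T^n) = C(n,k).
C(4,2) = 6

6


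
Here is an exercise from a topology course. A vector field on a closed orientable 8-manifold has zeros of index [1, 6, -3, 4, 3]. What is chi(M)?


Poincare-Hopf: chi(M) = sum of indices of zeros.
chi = (1) + (6) + (-3) + (4) + (3) = 11

11


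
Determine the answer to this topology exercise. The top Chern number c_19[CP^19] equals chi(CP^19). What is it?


For any closed oriented manifold, <e(TM),[M]> = chi(M).
chi(CP^19) = 19+1 = 20

20


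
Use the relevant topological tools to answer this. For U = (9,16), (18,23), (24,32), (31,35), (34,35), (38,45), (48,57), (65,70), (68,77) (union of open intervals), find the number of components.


Sort and merge overlapping open intervals.
Merged: (9,16), (18,23), (24,35), (38,45), (48,57), (65,77).
Number of components = 6

6


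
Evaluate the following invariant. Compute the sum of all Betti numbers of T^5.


b_k(T^5) = C(5,k), so the sum over k is sum_k C(5,k) = 2^5.
Total = 2^5 = 32

32


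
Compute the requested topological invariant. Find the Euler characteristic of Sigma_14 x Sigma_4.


chi(Sigma_14) = 2 - 2*14 = -26
chi(Sigma_4) = 2 - 2*4 = -6
chi(product) = (-26) * (-6) = 156

156


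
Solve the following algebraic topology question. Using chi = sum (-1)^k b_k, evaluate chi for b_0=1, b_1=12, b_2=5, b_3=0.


chi = sum_k (-1)^k b_k.
= (1) + (-12) + (5) + (0)
= -6

-6


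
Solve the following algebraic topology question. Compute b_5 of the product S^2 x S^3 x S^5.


Each S^d has Poincare polynomial 1 + t^d.
The product S^2 x S^3 x S^5 has Poincare polynomial prod(1+t^d_i).
Expanding: b_0=1, b_2=1, b_3=1, b_5=2, b_7=1, b_8=1, b_10=1.
b_5 = 2

2


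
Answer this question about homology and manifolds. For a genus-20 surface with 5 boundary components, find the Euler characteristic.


For a compact orientable surface with genus g and b boundary components: chi = 2 - 2g - b.
chi = 2 - 2*20 - 5 = 2 - 40 - 5 = -43

-43


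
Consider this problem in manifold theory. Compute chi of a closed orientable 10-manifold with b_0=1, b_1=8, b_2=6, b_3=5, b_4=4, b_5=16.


By Poincare duality b_k = b_{10-k}, so full Betti numbers: b_0=1, b_1=8, b_2=6, b_3=5, b_4=4, b_5=16, b_6=4, b_7=5, b_8=6, b_9=8, b_10=1.
chi = sum (-1)^k b_k = -20

-20


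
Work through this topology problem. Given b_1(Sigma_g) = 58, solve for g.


For a closed orientable surface: b_1 = 2g.
58 = 2g
g = 58 / 2 = 29

29


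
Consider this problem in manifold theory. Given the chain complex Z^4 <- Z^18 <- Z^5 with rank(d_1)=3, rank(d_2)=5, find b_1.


rank H_k = rank(ker d_k) - rank(im d_{k+1}).
rank(ker d_1) = rank(C_1) - rank(d_1) = 18 - 3 = 15.
rank(im d_{1+1}) = 5.
rank H_1 = 15 - 5 = 10

10


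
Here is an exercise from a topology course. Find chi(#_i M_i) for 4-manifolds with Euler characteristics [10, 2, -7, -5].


For n-manifolds: chi(A#B) = chi(A) + chi(B) - chi(S^4).
chi(S^4) = 1 + (-1)^4 = 2.
chi(#) = (sum chi_i) - (4-1)*chi(S^4) = 0 - 3*2 = -6

-6
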